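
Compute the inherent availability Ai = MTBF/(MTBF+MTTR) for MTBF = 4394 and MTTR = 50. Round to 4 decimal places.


MTBF = 4394
MTTR = 50
MTBF + MTTR = 4444
Ai = 4394 / 4444
Ai = 0.9887

0.9887


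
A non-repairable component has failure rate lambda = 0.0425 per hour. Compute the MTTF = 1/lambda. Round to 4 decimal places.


lambda = 0.0425
MTTF = 1 / 0.0425
MTTF = 23.5294

23.5294


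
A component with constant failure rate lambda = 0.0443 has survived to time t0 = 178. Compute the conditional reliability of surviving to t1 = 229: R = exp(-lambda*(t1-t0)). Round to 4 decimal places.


lambda = 0.0443
t0 = 178, t1 = 229
t1 - t0 = 51
lambda * (t1-t0) = 0.0443 * 51 = 2.2593
R = exp(-2.2593)
R = 0.1044

0.1044


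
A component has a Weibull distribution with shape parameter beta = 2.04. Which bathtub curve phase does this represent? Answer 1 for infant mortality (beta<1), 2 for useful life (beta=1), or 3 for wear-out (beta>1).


beta = 2.04
Compare beta to 1:
beta < 1 => infant mortality (phase 1)
beta = 1 => useful life (phase 2)
beta > 1 => wear-out (phase 3)
Since beta = 2.04, this is wear-out (increasing failure rate)
Phase = 3

3


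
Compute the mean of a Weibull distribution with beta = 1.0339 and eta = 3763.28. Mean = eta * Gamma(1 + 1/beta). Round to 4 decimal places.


beta = 1.0339, eta = 3763.28
1/beta = 0.9672
1 + 1/beta = 1.9672
Gamma(1.9672) = 0.9866
Mean = 3763.28 * 0.9866
Mean = 3712.7675

3712.7675


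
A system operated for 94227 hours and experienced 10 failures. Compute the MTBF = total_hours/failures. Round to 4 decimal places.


total_hours = 94227
failures = 10
MTBF = 94227 / 10
MTBF = 9422.7

9422.7


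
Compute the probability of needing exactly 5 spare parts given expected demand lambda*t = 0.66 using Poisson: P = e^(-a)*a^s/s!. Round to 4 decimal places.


a = 0.66, s = 5
e^(-a) = e^(-0.66) = 0.5169
a^s = 0.66^5 = 0.1252
s! = 120
P = 0.5169 * 0.1252 / 120
P = 0.0005

0.0005


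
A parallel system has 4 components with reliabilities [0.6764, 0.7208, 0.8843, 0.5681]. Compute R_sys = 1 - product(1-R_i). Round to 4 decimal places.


Components: [0.6764, 0.7208, 0.8843, 0.5681]
(1 - 0.6764) = 0.3236, running product = 0.3236
(1 - 0.7208) = 0.2792, running product = 0.0903
(1 - 0.8843) = 0.1157, running product = 0.0105
(1 - 0.5681) = 0.4319, running product = 0.0045
Product of (1-R_i) = 0.0045
R_sys = 1 - 0.0045 = 0.9955

0.9955


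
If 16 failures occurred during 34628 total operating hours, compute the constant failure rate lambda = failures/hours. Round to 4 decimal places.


failures = 16
total_hours = 34628
lambda = 16 / 34628
lambda = 0.0005

0.0005


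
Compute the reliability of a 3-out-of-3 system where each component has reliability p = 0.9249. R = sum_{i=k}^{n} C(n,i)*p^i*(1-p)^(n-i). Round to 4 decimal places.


k = 3, n = 3, p = 0.9249
i=3: C(3,3)=1 * 0.9249^3 * 0.0751^0 = 0.7912
R = sum of terms = 0.7912

0.7912


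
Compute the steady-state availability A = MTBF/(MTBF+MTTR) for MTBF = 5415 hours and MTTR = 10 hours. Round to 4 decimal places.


MTBF = 5415
MTTR = 10
MTBF + MTTR = 5425
A = 5415 / 5425
A = 0.9982

0.9982


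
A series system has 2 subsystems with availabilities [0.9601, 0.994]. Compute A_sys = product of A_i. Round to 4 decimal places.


Subsystems: [0.9601, 0.994]
After subsystem 1 (A=0.9601): product = 0.9601
After subsystem 2 (A=0.994): product = 0.9543
A_sys = 0.9543

0.9543


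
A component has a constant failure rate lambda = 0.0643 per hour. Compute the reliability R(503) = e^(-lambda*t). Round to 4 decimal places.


lambda = 0.0643
t = 503
lambda * t = 32.3429
R(t) = e^(-32.3429)
R(t) = 0.0

0.0


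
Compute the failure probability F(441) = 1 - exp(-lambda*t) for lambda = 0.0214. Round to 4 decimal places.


lambda = 0.0214, t = 441
lambda * t = 9.4374
exp(-9.4374) = 0.0001
F(t) = 1 - 0.0001
F(t) = 0.9999

0.9999


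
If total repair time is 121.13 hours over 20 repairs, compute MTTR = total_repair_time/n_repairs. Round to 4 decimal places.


total_repair_time = 121.13
n_repairs = 20
MTTR = 121.13 / 20
MTTR = 6.0565

6.0565


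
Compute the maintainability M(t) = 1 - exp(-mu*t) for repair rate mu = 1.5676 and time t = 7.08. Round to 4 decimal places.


mu = 1.5676, t = 7.08
mu * t = 1.5676 * 7.08 = 11.0986
exp(-11.0986) = 0.0
M(t) = 1 - 0.0
M(t) = 1.0

1.0


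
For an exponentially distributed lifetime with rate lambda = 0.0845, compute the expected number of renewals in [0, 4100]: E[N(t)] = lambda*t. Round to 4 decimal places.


lambda = 0.0845
t = 4100
E[N(t)] = lambda * t
E[N(t)] = 0.0845 * 4100
E[N(t)] = 346.45

346.45


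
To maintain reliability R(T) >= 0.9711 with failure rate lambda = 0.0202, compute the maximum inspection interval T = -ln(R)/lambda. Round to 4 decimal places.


R_target = 0.9711
lambda = 0.0202
-ln(0.9711) = 0.0293
T = 0.0293 / 0.0202
T = 1.4518

1.4518


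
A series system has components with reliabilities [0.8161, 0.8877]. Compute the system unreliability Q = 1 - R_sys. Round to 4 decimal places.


Components: [0.8161, 0.8877]
After component 1: product = 0.8161
After component 2: product = 0.7245
R_sys = 0.7245
Q = 1 - 0.7245 = 0.2755

0.2755


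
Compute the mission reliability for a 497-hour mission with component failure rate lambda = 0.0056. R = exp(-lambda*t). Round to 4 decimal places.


lambda = 0.0056
mission_time = 497
lambda * t = 0.0056 * 497 = 2.7832
R = exp(-2.7832)
R = 0.0618

0.0618


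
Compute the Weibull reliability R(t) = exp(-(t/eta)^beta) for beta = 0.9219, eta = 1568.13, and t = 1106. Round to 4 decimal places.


beta = 0.9219, eta = 1568.13, t = 1106
t/eta = 1106 / 1568.13 = 0.7053
(t/eta)^beta = 0.7053^0.9219 = 0.7248
R(t) = exp(-0.7248)
R(t) = 0.4844

0.4844


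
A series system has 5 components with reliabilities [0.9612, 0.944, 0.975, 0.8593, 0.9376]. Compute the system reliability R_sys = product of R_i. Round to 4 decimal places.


Components: [0.9612, 0.944, 0.975, 0.8593, 0.9376]
After component 1 (R=0.9612): product = 0.9612
After component 2 (R=0.944): product = 0.9074
After component 3 (R=0.975): product = 0.8847
After component 4 (R=0.8593): product = 0.7602
After component 5 (R=0.9376): product = 0.7128
R_sys = 0.7128

0.7128


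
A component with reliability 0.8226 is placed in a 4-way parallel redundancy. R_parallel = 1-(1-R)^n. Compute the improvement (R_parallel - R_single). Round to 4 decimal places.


R_single = 0.8226, n = 4
1 - R_single = 0.1774
(1 - R_single)^n = 0.1774^4 = 0.001
R_parallel = 1 - 0.001 = 0.999
Improvement = 0.999 - 0.8226
Improvement = 0.1764

0.1764


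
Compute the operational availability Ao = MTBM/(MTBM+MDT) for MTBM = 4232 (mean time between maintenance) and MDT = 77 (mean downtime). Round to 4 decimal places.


MTBM = 4232
MDT = 77
MTBM + MDT = 4309
Ao = 4232 / 4309
Ao = 0.9821

0.9821


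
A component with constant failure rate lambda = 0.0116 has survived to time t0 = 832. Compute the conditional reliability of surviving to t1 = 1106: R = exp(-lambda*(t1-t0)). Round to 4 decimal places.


lambda = 0.0116
t0 = 832, t1 = 1106
t1 - t0 = 274
lambda * (t1-t0) = 0.0116 * 274 = 3.1784
R = exp(-3.1784)
R = 0.0417

0.0417


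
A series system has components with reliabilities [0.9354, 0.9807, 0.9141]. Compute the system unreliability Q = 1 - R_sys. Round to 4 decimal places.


Components: [0.9354, 0.9807, 0.9141]
After component 1: product = 0.9354
After component 2: product = 0.9173
After component 3: product = 0.8385
R_sys = 0.8385
Q = 1 - 0.8385 = 0.1615

0.1615


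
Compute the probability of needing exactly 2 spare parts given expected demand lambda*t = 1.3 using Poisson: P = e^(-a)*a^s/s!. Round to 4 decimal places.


a = 1.3, s = 2
e^(-a) = e^(-1.3) = 0.2725
a^s = 1.3^2 = 1.69
s! = 2
P = 0.2725 * 1.69 / 2
P = 0.2303

0.2303


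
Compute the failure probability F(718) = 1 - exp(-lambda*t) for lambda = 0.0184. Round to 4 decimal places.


lambda = 0.0184, t = 718
lambda * t = 13.2112
exp(-13.2112) = 0.0
F(t) = 1 - 0.0
F(t) = 1.0

1.0


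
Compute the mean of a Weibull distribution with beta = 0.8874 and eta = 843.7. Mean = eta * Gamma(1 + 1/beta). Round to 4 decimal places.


beta = 0.8874, eta = 843.7
1/beta = 1.1269
1 + 1/beta = 2.1269
Gamma(2.1269) = 1.0605
Mean = 843.7 * 1.0605
Mean = 894.7125

894.7125


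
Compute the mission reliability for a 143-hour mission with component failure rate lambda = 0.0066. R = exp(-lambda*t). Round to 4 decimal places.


lambda = 0.0066
mission_time = 143
lambda * t = 0.0066 * 143 = 0.9438
R = exp(-0.9438)
R = 0.3891

0.3891


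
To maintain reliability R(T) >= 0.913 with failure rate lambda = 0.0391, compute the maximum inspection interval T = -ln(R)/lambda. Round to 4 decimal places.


R_target = 0.913
lambda = 0.0391
-ln(0.913) = 0.091
T = 0.091 / 0.0391
T = 2.3279

2.3279


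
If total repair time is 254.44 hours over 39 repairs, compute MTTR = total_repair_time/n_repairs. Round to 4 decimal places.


total_repair_time = 254.44
n_repairs = 39
MTTR = 254.44 / 39
MTTR = 6.5241

6.5241


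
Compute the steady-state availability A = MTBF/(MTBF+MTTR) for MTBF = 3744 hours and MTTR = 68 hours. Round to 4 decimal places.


MTBF = 3744
MTTR = 68
MTBF + MTTR = 3812
A = 3744 / 3812
A = 0.9822

0.9822


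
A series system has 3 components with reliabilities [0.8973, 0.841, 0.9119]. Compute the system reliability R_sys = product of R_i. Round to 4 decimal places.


Components: [0.8973, 0.841, 0.9119]
After component 1 (R=0.8973): product = 0.8973
After component 2 (R=0.841): product = 0.7546
After component 3 (R=0.9119): product = 0.6881
R_sys = 0.6881

0.6881


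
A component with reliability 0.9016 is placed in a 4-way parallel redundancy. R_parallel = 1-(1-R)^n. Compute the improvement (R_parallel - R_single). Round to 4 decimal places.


R_single = 0.9016, n = 4
1 - R_single = 0.0984
(1 - R_single)^n = 0.0984^4 = 0.0001
R_parallel = 1 - 0.0001 = 0.9999
Improvement = 0.9999 - 0.9016
Improvement = 0.0983

0.0983


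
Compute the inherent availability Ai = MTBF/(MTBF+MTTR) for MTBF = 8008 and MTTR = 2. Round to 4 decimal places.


MTBF = 8008
MTTR = 2
MTBF + MTTR = 8010
Ai = 8008 / 8010
Ai = 0.9998

0.9998


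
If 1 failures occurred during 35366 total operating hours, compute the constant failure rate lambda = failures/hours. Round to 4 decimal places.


failures = 1
total_hours = 35366
lambda = 1 / 35366
lambda = 0.0

0.0


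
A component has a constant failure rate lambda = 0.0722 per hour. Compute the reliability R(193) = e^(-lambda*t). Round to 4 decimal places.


lambda = 0.0722
t = 193
lambda * t = 13.9346
R(t) = e^(-13.9346)
R(t) = 0.0

0.0


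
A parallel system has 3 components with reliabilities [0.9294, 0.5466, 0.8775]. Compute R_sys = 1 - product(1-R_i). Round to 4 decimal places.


Components: [0.9294, 0.5466, 0.8775]
(1 - 0.9294) = 0.0706, running product = 0.0706
(1 - 0.5466) = 0.4534, running product = 0.032
(1 - 0.8775) = 0.1225, running product = 0.0039
Product of (1-R_i) = 0.0039
R_sys = 1 - 0.0039 = 0.9961

0.9961


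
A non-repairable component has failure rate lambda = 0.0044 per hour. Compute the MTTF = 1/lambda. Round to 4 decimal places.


lambda = 0.0044
MTTF = 1 / 0.0044
MTTF = 227.2727

227.2727


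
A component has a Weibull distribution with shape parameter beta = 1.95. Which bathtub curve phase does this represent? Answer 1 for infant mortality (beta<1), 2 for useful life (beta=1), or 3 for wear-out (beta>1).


beta = 1.95
Compare beta to 1:
beta < 1 => infant mortality (phase 1)
beta = 1 => useful life (phase 2)
beta > 1 => wear-out (phase 3)
Since beta = 1.95, this is wear-out (increasing failure rate)
Phase = 3

3


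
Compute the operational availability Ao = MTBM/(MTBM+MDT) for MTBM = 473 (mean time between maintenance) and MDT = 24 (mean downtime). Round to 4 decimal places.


MTBM = 473
MDT = 24
MTBM + MDT = 497
Ao = 473 / 497
Ao = 0.9517

0.9517


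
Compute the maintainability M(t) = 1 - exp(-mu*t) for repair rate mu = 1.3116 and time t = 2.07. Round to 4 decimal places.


mu = 1.3116, t = 2.07
mu * t = 1.3116 * 2.07 = 2.715
exp(-2.715) = 0.0662
M(t) = 1 - 0.0662
M(t) = 0.9338

0.9338


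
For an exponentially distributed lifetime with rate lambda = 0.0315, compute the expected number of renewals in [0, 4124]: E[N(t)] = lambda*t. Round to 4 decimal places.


lambda = 0.0315
t = 4124
E[N(t)] = lambda * t
E[N(t)] = 0.0315 * 4124
E[N(t)] = 129.906

129.906


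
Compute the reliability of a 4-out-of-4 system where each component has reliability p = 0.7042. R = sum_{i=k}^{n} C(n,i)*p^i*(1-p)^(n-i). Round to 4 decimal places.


k = 4, n = 4, p = 0.7042
i=4: C(4,4)=1 * 0.7042^4 * 0.2958^0 = 0.2459
R = sum of terms = 0.2459

0.2459


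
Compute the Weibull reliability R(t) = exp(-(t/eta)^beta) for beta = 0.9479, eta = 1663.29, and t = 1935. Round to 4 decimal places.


beta = 0.9479, eta = 1663.29, t = 1935
t/eta = 1935 / 1663.29 = 1.1634
(t/eta)^beta = 1.1634^0.9479 = 1.1542
R(t) = exp(-1.1542)
R(t) = 0.3153

0.3153


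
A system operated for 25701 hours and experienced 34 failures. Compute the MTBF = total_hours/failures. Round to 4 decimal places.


total_hours = 25701
failures = 34
MTBF = 25701 / 34
MTBF = 755.9118

755.9118


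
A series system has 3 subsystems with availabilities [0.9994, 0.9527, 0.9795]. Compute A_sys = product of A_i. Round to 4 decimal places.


Subsystems: [0.9994, 0.9527, 0.9795]
After subsystem 1 (A=0.9994): product = 0.9994
After subsystem 2 (A=0.9527): product = 0.9521
After subsystem 3 (A=0.9795): product = 0.9326
A_sys = 0.9326

0.9326


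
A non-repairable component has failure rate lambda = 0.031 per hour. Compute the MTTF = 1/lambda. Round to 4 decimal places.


lambda = 0.031
MTTF = 1 / 0.031
MTTF = 32.2581

32.2581


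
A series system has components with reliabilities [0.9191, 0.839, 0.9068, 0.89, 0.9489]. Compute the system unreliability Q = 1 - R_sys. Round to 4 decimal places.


Components: [0.9191, 0.839, 0.9068, 0.89, 0.9489]
After component 1: product = 0.9191
After component 2: product = 0.7711
After component 3: product = 0.6993
After component 4: product = 0.6223
After component 5: product = 0.5905
R_sys = 0.5905
Q = 1 - 0.5905 = 0.4095

0.4095


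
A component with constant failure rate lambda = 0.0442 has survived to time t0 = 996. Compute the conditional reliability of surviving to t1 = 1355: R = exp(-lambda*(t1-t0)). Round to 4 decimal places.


lambda = 0.0442
t0 = 996, t1 = 1355
t1 - t0 = 359
lambda * (t1-t0) = 0.0442 * 359 = 15.8678
R = exp(-15.8678)
R = 0.0

0.0


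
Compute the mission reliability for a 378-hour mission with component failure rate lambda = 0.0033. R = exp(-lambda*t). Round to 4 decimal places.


lambda = 0.0033
mission_time = 378
lambda * t = 0.0033 * 378 = 1.2474
R = exp(-1.2474)
R = 0.2873

0.2873


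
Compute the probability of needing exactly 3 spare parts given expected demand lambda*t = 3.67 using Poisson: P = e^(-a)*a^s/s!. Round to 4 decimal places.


a = 3.67, s = 3
e^(-a) = e^(-3.67) = 0.0255
a^s = 3.67^3 = 49.4309
s! = 6
P = 0.0255 * 49.4309 / 6
P = 0.2099

0.2099


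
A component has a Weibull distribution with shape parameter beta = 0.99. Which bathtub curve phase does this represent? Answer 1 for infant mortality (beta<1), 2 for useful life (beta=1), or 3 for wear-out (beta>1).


beta = 0.99
Compare beta to 1:
beta < 1 => infant mortality (phase 1)
beta = 1 => useful life (phase 2)
beta > 1 => wear-out (phase 3)
Since beta = 0.99, this is infant mortality (decreasing failure rate)
Phase = 1

1


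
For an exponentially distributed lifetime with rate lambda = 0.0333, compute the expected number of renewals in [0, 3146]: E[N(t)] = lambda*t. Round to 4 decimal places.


lambda = 0.0333
t = 3146
E[N(t)] = lambda * t
E[N(t)] = 0.0333 * 3146
E[N(t)] = 104.7618

104.7618


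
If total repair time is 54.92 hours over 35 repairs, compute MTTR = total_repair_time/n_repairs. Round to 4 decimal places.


total_repair_time = 54.92
n_repairs = 35
MTTR = 54.92 / 35
MTTR = 1.5691

1.5691


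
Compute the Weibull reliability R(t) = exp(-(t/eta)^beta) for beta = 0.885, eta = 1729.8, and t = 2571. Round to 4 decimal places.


beta = 0.885, eta = 1729.8, t = 2571
t/eta = 2571 / 1729.8 = 1.4863
(t/eta)^beta = 1.4863^0.885 = 1.4201
R(t) = exp(-1.4201)
R(t) = 0.2417

0.2417


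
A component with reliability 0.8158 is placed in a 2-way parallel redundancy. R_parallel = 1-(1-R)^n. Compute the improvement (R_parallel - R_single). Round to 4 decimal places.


R_single = 0.8158, n = 2
1 - R_single = 0.1842
(1 - R_single)^n = 0.1842^2 = 0.0339
R_parallel = 1 - 0.0339 = 0.9661
Improvement = 0.9661 - 0.8158
Improvement = 0.1503

0.1503


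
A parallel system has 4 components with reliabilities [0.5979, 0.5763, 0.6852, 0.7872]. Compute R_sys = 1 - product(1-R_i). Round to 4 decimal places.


Components: [0.5979, 0.5763, 0.6852, 0.7872]
(1 - 0.5979) = 0.4021, running product = 0.4021
(1 - 0.5763) = 0.4237, running product = 0.1704
(1 - 0.6852) = 0.3148, running product = 0.0536
(1 - 0.7872) = 0.2128, running product = 0.0114
Product of (1-R_i) = 0.0114
R_sys = 1 - 0.0114 = 0.9886

0.9886


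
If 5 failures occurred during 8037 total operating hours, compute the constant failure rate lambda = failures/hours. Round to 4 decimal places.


failures = 5
total_hours = 8037
lambda = 5 / 8037
lambda = 0.0006

0.0006


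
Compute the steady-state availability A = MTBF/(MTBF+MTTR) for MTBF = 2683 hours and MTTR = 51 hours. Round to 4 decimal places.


MTBF = 2683
MTTR = 51
MTBF + MTTR = 2734
A = 2683 / 2734
A = 0.9813

0.9813


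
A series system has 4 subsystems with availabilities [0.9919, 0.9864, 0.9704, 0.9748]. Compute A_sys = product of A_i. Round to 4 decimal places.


Subsystems: [0.9919, 0.9864, 0.9704, 0.9748]
After subsystem 1 (A=0.9919): product = 0.9919
After subsystem 2 (A=0.9864): product = 0.9784
After subsystem 3 (A=0.9704): product = 0.9494
After subsystem 4 (A=0.9748): product = 0.9255
A_sys = 0.9255

0.9255


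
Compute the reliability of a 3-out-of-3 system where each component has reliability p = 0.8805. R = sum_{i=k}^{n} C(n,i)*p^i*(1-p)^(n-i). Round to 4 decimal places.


k = 3, n = 3, p = 0.8805
i=3: C(3,3)=1 * 0.8805^3 * 0.1195^0 = 0.6826
R = sum of terms = 0.6826

0.6826


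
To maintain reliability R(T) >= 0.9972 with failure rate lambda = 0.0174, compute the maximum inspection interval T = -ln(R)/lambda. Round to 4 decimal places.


R_target = 0.9972
lambda = 0.0174
-ln(0.9972) = 0.0028
T = 0.0028 / 0.0174
T = 0.1611

0.1611


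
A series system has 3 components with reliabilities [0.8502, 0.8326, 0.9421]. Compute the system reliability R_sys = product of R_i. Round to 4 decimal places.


Components: [0.8502, 0.8326, 0.9421]
After component 1 (R=0.8502): product = 0.8502
After component 2 (R=0.8326): product = 0.7079
After component 3 (R=0.9421): product = 0.6669
R_sys = 0.6669

0.6669


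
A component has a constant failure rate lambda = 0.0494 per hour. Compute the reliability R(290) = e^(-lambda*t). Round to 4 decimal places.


lambda = 0.0494
t = 290
lambda * t = 14.326
R(t) = e^(-14.326)
R(t) = 0.0

0.0


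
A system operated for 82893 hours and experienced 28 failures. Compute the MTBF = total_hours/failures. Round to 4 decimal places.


total_hours = 82893
failures = 28
MTBF = 82893 / 28
MTBF = 2960.4643

2960.4643


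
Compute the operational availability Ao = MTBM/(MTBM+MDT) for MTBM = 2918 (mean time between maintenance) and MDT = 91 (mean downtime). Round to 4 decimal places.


MTBM = 2918
MDT = 91
MTBM + MDT = 3009
Ao = 2918 / 3009
Ao = 0.9698

0.9698


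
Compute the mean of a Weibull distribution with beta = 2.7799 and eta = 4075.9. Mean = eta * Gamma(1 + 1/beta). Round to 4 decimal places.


beta = 2.7799, eta = 4075.9
1/beta = 0.3597
1 + 1/beta = 1.3597
Gamma(1.3597) = 0.8902
Mean = 4075.9 * 0.8902
Mean = 3628.4062

3628.4062


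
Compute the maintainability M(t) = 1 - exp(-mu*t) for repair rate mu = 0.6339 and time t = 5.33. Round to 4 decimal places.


mu = 0.6339, t = 5.33
mu * t = 0.6339 * 5.33 = 3.3787
exp(-3.3787) = 0.0341
M(t) = 1 - 0.0341
M(t) = 0.9659

0.9659


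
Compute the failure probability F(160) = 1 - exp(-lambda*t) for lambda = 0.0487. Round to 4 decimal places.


lambda = 0.0487, t = 160
lambda * t = 7.792
exp(-7.792) = 0.0004
F(t) = 1 - 0.0004
F(t) = 0.9996

0.9996


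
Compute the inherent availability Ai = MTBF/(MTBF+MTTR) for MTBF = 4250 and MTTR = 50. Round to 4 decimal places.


MTBF = 4250
MTTR = 50
MTBF + MTTR = 4300
Ai = 4250 / 4300
Ai = 0.9884

0.9884


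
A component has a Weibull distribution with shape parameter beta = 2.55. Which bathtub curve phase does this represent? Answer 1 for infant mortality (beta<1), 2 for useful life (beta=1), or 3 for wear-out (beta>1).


beta = 2.55
Compare beta to 1:
beta < 1 => infant mortality (phase 1)
beta = 1 => useful life (phase 2)
beta > 1 => wear-out (phase 3)
Since beta = 2.55, this is wear-out (increasing failure rate)
Phase = 3

3


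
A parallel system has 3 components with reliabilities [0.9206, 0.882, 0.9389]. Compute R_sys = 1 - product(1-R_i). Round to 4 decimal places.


Components: [0.9206, 0.882, 0.9389]
(1 - 0.9206) = 0.0794, running product = 0.0794
(1 - 0.882) = 0.118, running product = 0.0094
(1 - 0.9389) = 0.0611, running product = 0.0006
Product of (1-R_i) = 0.0006
R_sys = 1 - 0.0006 = 0.9994

0.9994


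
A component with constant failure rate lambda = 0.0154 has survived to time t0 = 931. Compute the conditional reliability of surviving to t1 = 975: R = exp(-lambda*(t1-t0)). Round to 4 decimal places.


lambda = 0.0154
t0 = 931, t1 = 975
t1 - t0 = 44
lambda * (t1-t0) = 0.0154 * 44 = 0.6776
R = exp(-0.6776)
R = 0.5078

0.5078


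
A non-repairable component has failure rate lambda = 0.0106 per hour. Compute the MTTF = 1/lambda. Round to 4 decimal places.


lambda = 0.0106
MTTF = 1 / 0.0106
MTTF = 94.3396

94.3396


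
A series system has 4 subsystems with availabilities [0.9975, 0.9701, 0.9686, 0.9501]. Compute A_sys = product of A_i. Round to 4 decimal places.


Subsystems: [0.9975, 0.9701, 0.9686, 0.9501]
After subsystem 1 (A=0.9975): product = 0.9975
After subsystem 2 (A=0.9701): product = 0.9677
After subsystem 3 (A=0.9686): product = 0.9373
After subsystem 4 (A=0.9501): product = 0.8905
A_sys = 0.8905

0.8905


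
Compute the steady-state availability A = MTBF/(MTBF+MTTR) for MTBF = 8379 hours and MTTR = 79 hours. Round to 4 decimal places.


MTBF = 8379
MTTR = 79
MTBF + MTTR = 8458
A = 8379 / 8458
A = 0.9907

0.9907


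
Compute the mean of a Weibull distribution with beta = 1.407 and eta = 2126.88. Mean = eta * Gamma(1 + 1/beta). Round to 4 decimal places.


beta = 1.407, eta = 2126.88
1/beta = 0.7107
1 + 1/beta = 1.7107
Gamma(1.7107) = 0.9107
Mean = 2126.88 * 0.9107
Mean = 1936.984

1936.984


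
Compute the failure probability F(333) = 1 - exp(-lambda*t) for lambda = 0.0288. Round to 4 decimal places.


lambda = 0.0288, t = 333
lambda * t = 9.5904
exp(-9.5904) = 0.0001
F(t) = 1 - 0.0001
F(t) = 0.9999

0.9999


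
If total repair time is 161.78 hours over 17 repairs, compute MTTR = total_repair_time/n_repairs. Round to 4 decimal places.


total_repair_time = 161.78
n_repairs = 17
MTTR = 161.78 / 17
MTTR = 9.5165

9.5165


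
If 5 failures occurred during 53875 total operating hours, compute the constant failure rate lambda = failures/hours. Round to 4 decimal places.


failures = 5
total_hours = 53875
lambda = 5 / 53875
lambda = 0.0001

0.0001


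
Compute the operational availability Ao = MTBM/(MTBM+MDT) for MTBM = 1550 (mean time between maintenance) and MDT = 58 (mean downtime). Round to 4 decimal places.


MTBM = 1550
MDT = 58
MTBM + MDT = 1608
Ao = 1550 / 1608
Ao = 0.9639

0.9639


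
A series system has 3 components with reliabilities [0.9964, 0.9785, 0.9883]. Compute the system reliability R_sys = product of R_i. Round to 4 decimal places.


Components: [0.9964, 0.9785, 0.9883]
After component 1 (R=0.9964): product = 0.9964
After component 2 (R=0.9785): product = 0.975
After component 3 (R=0.9883): product = 0.9636
R_sys = 0.9636

0.9636


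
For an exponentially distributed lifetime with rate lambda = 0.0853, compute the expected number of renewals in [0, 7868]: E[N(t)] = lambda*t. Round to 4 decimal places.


lambda = 0.0853
t = 7868
E[N(t)] = lambda * t
E[N(t)] = 0.0853 * 7868
E[N(t)] = 671.1404

671.1404


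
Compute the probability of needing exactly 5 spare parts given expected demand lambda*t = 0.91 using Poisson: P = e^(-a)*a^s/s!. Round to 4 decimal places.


a = 0.91, s = 5
e^(-a) = e^(-0.91) = 0.4025
a^s = 0.91^5 = 0.624
s! = 120
P = 0.4025 * 0.624 / 120
P = 0.0021

0.0021


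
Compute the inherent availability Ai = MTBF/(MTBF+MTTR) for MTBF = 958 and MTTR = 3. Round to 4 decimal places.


MTBF = 958
MTTR = 3
MTBF + MTTR = 961
Ai = 958 / 961
Ai = 0.9969

0.9969


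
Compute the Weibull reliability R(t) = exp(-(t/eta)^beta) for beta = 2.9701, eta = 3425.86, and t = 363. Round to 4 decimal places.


beta = 2.9701, eta = 3425.86, t = 363
t/eta = 363 / 3425.86 = 0.106
(t/eta)^beta = 0.106^2.9701 = 0.0013
R(t) = exp(-0.0013)
R(t) = 0.9987

0.9987


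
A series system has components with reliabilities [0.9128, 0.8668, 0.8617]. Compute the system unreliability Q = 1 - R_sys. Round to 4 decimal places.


Components: [0.9128, 0.8668, 0.8617]
After component 1: product = 0.9128
After component 2: product = 0.7912
After component 3: product = 0.6818
R_sys = 0.6818
Q = 1 - 0.6818 = 0.3182

0.3182


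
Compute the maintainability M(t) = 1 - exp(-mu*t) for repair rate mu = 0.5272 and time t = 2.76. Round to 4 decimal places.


mu = 0.5272, t = 2.76
mu * t = 0.5272 * 2.76 = 1.4551
exp(-1.4551) = 0.2334
M(t) = 1 - 0.2334
M(t) = 0.7666

0.7666


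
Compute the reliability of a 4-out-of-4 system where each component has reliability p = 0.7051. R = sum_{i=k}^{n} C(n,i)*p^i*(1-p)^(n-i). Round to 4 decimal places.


k = 4, n = 4, p = 0.7051
i=4: C(4,4)=1 * 0.7051^4 * 0.2949^0 = 0.2472
R = sum of terms = 0.2472

0.2472


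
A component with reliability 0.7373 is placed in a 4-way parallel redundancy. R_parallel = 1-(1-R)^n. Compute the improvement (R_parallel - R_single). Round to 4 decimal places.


R_single = 0.7373, n = 4
1 - R_single = 0.2627
(1 - R_single)^n = 0.2627^4 = 0.0048
R_parallel = 1 - 0.0048 = 0.9952
Improvement = 0.9952 - 0.7373
Improvement = 0.2579

0.2579


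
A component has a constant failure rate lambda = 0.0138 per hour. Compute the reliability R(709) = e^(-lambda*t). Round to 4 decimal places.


lambda = 0.0138
t = 709
lambda * t = 9.7842
R(t) = e^(-9.7842)
R(t) = 0.0001

0.0001


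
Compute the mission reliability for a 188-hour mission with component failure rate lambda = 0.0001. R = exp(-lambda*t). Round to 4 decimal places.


lambda = 0.0001
mission_time = 188
lambda * t = 0.0001 * 188 = 0.0188
R = exp(-0.0188)
R = 0.9814

0.9814


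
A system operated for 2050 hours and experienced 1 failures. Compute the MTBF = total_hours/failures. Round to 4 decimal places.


total_hours = 2050
failures = 1
MTBF = 2050 / 1
MTBF = 2050.0

2050.0


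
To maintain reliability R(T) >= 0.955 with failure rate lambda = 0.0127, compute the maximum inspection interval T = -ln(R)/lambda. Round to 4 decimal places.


R_target = 0.955
lambda = 0.0127
-ln(0.955) = 0.046
T = 0.046 / 0.0127
T = 3.6255

3.6255


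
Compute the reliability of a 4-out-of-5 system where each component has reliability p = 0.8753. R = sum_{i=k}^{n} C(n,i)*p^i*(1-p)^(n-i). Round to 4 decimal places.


k = 4, n = 5, p = 0.8753
i=4: C(5,4)=5 * 0.8753^4 * 0.1247^1 = 0.366
i=5: C(5,5)=1 * 0.8753^5 * 0.1247^0 = 0.5138
R = sum of terms = 0.8798

0.8798


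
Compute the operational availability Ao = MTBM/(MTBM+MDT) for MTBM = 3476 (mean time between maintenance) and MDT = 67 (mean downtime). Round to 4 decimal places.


MTBM = 3476
MDT = 67
MTBM + MDT = 3543
Ao = 3476 / 3543
Ao = 0.9811

0.9811


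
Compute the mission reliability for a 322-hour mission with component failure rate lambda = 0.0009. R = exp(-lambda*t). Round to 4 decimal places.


lambda = 0.0009
mission_time = 322
lambda * t = 0.0009 * 322 = 0.2898
R = exp(-0.2898)
R = 0.7484

0.7484


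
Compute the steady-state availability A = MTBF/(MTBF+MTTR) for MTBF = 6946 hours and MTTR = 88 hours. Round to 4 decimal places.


MTBF = 6946
MTTR = 88
MTBF + MTTR = 7034
A = 6946 / 7034
A = 0.9875

0.9875


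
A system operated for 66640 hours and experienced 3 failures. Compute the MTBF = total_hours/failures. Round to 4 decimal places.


total_hours = 66640
failures = 3
MTBF = 66640 / 3
MTBF = 22213.3333

22213.3333


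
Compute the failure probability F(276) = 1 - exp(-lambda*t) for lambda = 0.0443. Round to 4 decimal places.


lambda = 0.0443, t = 276
lambda * t = 12.2268
exp(-12.2268) = 0.0
F(t) = 1 - 0.0
F(t) = 1.0

1.0


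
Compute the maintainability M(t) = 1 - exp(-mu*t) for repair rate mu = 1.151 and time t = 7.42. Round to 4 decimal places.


mu = 1.151, t = 7.42
mu * t = 1.151 * 7.42 = 8.5404
exp(-8.5404) = 0.0002
M(t) = 1 - 0.0002
M(t) = 0.9998

0.9998


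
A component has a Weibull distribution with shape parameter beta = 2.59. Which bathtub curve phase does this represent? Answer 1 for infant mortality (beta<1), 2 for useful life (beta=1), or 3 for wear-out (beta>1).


beta = 2.59
Compare beta to 1:
beta < 1 => infant mortality (phase 1)
beta = 1 => useful life (phase 2)
beta > 1 => wear-out (phase 3)
Since beta = 2.59, this is wear-out (increasing failure rate)
Phase = 3

3


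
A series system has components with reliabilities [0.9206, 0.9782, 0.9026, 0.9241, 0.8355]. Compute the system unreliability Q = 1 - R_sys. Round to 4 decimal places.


Components: [0.9206, 0.9782, 0.9026, 0.9241, 0.8355]
After component 1: product = 0.9206
After component 2: product = 0.9005
After component 3: product = 0.8128
After component 4: product = 0.7511
After component 5: product = 0.6276
R_sys = 0.6276
Q = 1 - 0.6276 = 0.3724

0.3724


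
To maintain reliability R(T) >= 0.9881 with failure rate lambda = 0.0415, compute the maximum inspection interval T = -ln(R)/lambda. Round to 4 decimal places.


R_target = 0.9881
lambda = 0.0415
-ln(0.9881) = 0.012
T = 0.012 / 0.0415
T = 0.2885

0.2885


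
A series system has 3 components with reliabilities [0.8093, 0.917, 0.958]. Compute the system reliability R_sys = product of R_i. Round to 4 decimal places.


Components: [0.8093, 0.917, 0.958]
After component 1 (R=0.8093): product = 0.8093
After component 2 (R=0.917): product = 0.7421
After component 3 (R=0.958): product = 0.711
R_sys = 0.711

0.711


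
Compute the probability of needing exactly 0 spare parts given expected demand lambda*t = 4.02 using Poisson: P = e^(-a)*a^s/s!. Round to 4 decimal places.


a = 4.02, s = 0
e^(-a) = e^(-4.02) = 0.018
a^s = 4.02^0 = 1.0
s! = 1
P = 0.018 * 1.0 / 1
P = 0.018

0.018


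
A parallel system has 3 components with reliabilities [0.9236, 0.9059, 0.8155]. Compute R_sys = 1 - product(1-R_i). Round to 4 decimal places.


Components: [0.9236, 0.9059, 0.8155]
(1 - 0.9236) = 0.0764, running product = 0.0764
(1 - 0.9059) = 0.0941, running product = 0.0072
(1 - 0.8155) = 0.1845, running product = 0.0013
Product of (1-R_i) = 0.0013
R_sys = 1 - 0.0013 = 0.9987

0.9987


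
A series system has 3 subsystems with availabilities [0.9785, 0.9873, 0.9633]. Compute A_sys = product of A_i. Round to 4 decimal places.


Subsystems: [0.9785, 0.9873, 0.9633]
After subsystem 1 (A=0.9785): product = 0.9785
After subsystem 2 (A=0.9873): product = 0.9661
After subsystem 3 (A=0.9633): product = 0.9306
A_sys = 0.9306

0.9306


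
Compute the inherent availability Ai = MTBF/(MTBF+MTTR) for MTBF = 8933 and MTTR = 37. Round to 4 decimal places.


MTBF = 8933
MTTR = 37
MTBF + MTTR = 8970
Ai = 8933 / 8970
Ai = 0.9959

0.9959


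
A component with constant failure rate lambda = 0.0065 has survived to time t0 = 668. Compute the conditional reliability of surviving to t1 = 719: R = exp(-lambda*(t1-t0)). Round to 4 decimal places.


lambda = 0.0065
t0 = 668, t1 = 719
t1 - t0 = 51
lambda * (t1-t0) = 0.0065 * 51 = 0.3315
R = exp(-0.3315)
R = 0.7178

0.7178


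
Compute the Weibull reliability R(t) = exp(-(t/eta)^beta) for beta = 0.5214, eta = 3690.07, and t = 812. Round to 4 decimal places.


beta = 0.5214, eta = 3690.07, t = 812
t/eta = 812 / 3690.07 = 0.2201
(t/eta)^beta = 0.2201^0.5214 = 0.4541
R(t) = exp(-0.4541)
R(t) = 0.635

0.635


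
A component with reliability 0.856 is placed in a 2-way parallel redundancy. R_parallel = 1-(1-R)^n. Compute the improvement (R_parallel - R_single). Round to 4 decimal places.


R_single = 0.856, n = 2
1 - R_single = 0.144
(1 - R_single)^n = 0.144^2 = 0.0207
R_parallel = 1 - 0.0207 = 0.9793
Improvement = 0.9793 - 0.856
Improvement = 0.1233

0.1233


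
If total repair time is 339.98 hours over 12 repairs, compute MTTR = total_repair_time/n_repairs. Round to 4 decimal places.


total_repair_time = 339.98
n_repairs = 12
MTTR = 339.98 / 12
MTTR = 28.3317

28.3317


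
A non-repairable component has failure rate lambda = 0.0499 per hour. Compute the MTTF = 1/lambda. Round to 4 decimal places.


lambda = 0.0499
MTTF = 1 / 0.0499
MTTF = 20.0401

20.0401


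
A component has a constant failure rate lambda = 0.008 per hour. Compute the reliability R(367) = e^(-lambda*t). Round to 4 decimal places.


lambda = 0.008
t = 367
lambda * t = 2.936
R(t) = e^(-2.936)
R(t) = 0.0531

0.0531


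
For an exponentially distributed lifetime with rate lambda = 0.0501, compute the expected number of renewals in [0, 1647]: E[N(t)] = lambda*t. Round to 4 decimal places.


lambda = 0.0501
t = 1647
E[N(t)] = lambda * t
E[N(t)] = 0.0501 * 1647
E[N(t)] = 82.5147

82.5147


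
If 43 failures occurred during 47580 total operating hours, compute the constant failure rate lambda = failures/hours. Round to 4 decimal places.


failures = 43
total_hours = 47580
lambda = 43 / 47580
lambda = 0.0009

0.0009


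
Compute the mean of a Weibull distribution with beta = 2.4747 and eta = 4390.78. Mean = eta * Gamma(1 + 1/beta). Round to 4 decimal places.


beta = 2.4747, eta = 4390.78
1/beta = 0.4041
1 + 1/beta = 1.4041
Gamma(1.4041) = 0.887
Mean = 4390.78 * 0.887
Mean = 3894.8358

3894.8358


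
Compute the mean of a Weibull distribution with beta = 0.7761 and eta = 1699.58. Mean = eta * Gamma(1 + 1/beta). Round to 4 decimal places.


beta = 0.7761, eta = 1699.58
1/beta = 1.2885
1 + 1/beta = 2.2885
Gamma(2.2885) = 1.1587
Mean = 1699.58 * 1.1587
Mean = 1969.3477

1969.3477


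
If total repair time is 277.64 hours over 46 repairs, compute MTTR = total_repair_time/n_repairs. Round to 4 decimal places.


total_repair_time = 277.64
n_repairs = 46
MTTR = 277.64 / 46
MTTR = 6.0357

6.0357


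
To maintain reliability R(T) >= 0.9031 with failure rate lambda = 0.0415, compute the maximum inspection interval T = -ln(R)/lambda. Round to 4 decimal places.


R_target = 0.9031
lambda = 0.0415
-ln(0.9031) = 0.1019
T = 0.1019 / 0.0415
T = 2.456

2.456


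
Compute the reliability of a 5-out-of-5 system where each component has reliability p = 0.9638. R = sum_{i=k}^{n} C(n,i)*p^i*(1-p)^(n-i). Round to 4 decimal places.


k = 5, n = 5, p = 0.9638
i=5: C(5,5)=1 * 0.9638^5 * 0.0362^0 = 0.8316
R = sum of terms = 0.8316

0.8316


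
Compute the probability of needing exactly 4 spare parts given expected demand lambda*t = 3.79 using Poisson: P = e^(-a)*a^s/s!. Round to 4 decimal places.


a = 3.79, s = 4
e^(-a) = e^(-3.79) = 0.0226
a^s = 3.79^4 = 206.3274
s! = 24
P = 0.0226 * 206.3274 / 24
P = 0.1943

0.1943


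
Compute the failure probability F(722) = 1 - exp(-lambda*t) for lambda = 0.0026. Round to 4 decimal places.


lambda = 0.0026, t = 722
lambda * t = 1.8772
exp(-1.8772) = 0.153
F(t) = 1 - 0.153
F(t) = 0.847

0.847


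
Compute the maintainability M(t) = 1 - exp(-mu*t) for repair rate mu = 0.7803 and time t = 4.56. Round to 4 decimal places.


mu = 0.7803, t = 4.56
mu * t = 0.7803 * 4.56 = 3.5582
exp(-3.5582) = 0.0285
M(t) = 1 - 0.0285
M(t) = 0.9715

0.9715


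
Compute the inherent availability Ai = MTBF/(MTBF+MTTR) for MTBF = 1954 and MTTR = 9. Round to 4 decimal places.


MTBF = 1954
MTTR = 9
MTBF + MTTR = 1963
Ai = 1954 / 1963
Ai = 0.9954

0.9954


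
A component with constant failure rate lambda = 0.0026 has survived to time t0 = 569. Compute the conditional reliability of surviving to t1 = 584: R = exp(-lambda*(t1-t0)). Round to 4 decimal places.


lambda = 0.0026
t0 = 569, t1 = 584
t1 - t0 = 15
lambda * (t1-t0) = 0.0026 * 15 = 0.039
R = exp(-0.039)
R = 0.9618

0.9618


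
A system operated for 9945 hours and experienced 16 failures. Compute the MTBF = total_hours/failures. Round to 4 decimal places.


total_hours = 9945
failures = 16
MTBF = 9945 / 16
MTBF = 621.5625

621.5625


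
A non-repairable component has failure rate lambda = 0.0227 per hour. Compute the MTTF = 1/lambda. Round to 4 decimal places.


lambda = 0.0227
MTTF = 1 / 0.0227
MTTF = 44.0529

44.0529


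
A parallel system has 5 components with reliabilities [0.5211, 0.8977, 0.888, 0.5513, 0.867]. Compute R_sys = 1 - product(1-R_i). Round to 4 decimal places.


Components: [0.5211, 0.8977, 0.888, 0.5513, 0.867]
(1 - 0.5211) = 0.4789, running product = 0.4789
(1 - 0.8977) = 0.1023, running product = 0.049
(1 - 0.888) = 0.112, running product = 0.0055
(1 - 0.5513) = 0.4487, running product = 0.0025
(1 - 0.867) = 0.133, running product = 0.0003
Product of (1-R_i) = 0.0003
R_sys = 1 - 0.0003 = 0.9997

0.9997


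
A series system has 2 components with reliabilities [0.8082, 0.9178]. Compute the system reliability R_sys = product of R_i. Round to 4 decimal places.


Components: [0.8082, 0.9178]
After component 1 (R=0.8082): product = 0.8082
After component 2 (R=0.9178): product = 0.7418
R_sys = 0.7418

0.7418


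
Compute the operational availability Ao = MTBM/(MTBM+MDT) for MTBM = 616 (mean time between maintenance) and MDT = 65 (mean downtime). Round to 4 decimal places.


MTBM = 616
MDT = 65
MTBM + MDT = 681
Ao = 616 / 681
Ao = 0.9046

0.9046


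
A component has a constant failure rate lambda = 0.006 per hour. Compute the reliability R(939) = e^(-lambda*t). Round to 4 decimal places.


lambda = 0.006
t = 939
lambda * t = 5.634
R(t) = e^(-5.634)
R(t) = 0.0036

0.0036


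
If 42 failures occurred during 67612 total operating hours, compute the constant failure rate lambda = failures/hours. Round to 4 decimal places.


failures = 42
total_hours = 67612
lambda = 42 / 67612
lambda = 0.0006

0.0006


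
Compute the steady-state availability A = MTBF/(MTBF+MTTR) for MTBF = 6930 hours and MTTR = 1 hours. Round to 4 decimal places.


MTBF = 6930
MTTR = 1
MTBF + MTTR = 6931
A = 6930 / 6931
A = 0.9999

0.9999


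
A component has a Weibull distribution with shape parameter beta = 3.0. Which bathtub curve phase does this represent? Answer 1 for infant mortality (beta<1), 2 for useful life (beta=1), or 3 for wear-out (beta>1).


beta = 3.0
Compare beta to 1:
beta < 1 => infant mortality (phase 1)
beta = 1 => useful life (phase 2)
beta > 1 => wear-out (phase 3)
Since beta = 3.0, this is wear-out (increasing failure rate)
Phase = 3

3


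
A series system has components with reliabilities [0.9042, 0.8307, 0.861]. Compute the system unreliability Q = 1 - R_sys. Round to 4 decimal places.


Components: [0.9042, 0.8307, 0.861]
After component 1: product = 0.9042
After component 2: product = 0.7511
After component 3: product = 0.6467
R_sys = 0.6467
Q = 1 - 0.6467 = 0.3533

0.3533
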